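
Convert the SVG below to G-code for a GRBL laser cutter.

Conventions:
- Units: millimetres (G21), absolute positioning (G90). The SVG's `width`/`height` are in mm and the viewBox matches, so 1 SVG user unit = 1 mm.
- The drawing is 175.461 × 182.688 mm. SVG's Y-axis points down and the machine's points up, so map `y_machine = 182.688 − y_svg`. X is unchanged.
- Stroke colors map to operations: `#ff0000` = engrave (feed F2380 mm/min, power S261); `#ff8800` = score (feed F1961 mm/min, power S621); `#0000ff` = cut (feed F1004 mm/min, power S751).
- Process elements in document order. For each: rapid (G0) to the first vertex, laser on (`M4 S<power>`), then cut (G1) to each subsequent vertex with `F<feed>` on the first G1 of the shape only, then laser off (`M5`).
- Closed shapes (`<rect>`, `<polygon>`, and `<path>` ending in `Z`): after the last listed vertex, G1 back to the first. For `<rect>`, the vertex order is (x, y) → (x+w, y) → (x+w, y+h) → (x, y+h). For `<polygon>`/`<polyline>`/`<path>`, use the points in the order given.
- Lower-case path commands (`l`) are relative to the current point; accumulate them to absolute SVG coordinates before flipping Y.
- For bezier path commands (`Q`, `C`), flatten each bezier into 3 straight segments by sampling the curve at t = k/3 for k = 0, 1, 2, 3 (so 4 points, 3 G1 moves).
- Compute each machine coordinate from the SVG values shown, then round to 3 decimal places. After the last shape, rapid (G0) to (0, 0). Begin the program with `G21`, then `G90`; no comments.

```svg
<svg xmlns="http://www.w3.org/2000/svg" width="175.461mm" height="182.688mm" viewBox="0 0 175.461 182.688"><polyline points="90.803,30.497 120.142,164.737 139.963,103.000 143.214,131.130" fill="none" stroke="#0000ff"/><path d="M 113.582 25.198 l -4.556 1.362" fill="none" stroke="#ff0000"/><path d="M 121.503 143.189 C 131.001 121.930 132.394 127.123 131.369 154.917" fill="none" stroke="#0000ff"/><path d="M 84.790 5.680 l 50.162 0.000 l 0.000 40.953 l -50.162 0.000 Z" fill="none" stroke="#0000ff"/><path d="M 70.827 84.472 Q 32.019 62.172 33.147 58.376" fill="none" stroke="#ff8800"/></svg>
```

Since the viewBox matches the mm dimensions, user units are millimetres directly. The only transform is the Y-flip y_m = 182.688 − y_svg.

Shape 1 is a open polyline drawn with `<polyline>`. Its stroke #0000ff means cut at S751, F1004. After flipping Y the toolpath is (90.803,152.191) → (120.142,17.951) → (139.963,79.688) → (143.214,51.558).

Shape 2 is a line segment drawn with `<path>`. Its stroke #ff0000 means engrave at S261, F2380. After flipping Y the toolpath is (113.582,157.490) → (109.026,156.128).

Shape 3 is a cubic bezier drawn with `<path>`. Its stroke #0000ff means cut at S751, F1004. After flipping Y the toolpath is (121.503,39.499) → (128.510,52.083) → (131.377,47.889) → (131.369,27.771).

Shape 4 is a rectangle drawn with `<path>`. Its stroke #0000ff means cut at S751, F1004. After flipping Y the toolpath is (84.790,177.008) → (134.952,177.008) → (134.952,136.055) → (84.790,136.055) → (84.790,177.008), returning to the start.

Shape 5 is a quadratic bezier drawn with `<path>`. Its stroke #ff8800 means score at S621, F1961. After flipping Y the toolpath is (70.827,98.216) → (49.392,111.027) → (36.832,119.725) → (33.147,124.312).

G21
G90
G0 X90.803 Y152.191
M4 S751
G1 X120.142 Y17.951 F1004
G1 X139.963 Y79.688
G1 X143.214 Y51.558
M5
G0 X113.582 Y157.490
M4 S261
G1 X109.026 Y156.128 F2380
M5
G0 X121.503 Y39.499
M4 S751
G1 X128.510 Y52.083 F1004
G1 X131.377 Y47.889
G1 X131.369 Y27.771
M5
G0 X84.790 Y177.008
M4 S751
G1 X134.952 Y177.008 F1004
G1 X134.952 Y136.055
G1 X84.790 Y136.055
G1 X84.790 Y177.008
M5
G0 X70.827 Y98.216
M4 S621
G1 X49.392 Y111.027 F1961
G1 X36.832 Y119.725
G1 X33.147 Y124.312
M5
G0 X0.000 Y0.000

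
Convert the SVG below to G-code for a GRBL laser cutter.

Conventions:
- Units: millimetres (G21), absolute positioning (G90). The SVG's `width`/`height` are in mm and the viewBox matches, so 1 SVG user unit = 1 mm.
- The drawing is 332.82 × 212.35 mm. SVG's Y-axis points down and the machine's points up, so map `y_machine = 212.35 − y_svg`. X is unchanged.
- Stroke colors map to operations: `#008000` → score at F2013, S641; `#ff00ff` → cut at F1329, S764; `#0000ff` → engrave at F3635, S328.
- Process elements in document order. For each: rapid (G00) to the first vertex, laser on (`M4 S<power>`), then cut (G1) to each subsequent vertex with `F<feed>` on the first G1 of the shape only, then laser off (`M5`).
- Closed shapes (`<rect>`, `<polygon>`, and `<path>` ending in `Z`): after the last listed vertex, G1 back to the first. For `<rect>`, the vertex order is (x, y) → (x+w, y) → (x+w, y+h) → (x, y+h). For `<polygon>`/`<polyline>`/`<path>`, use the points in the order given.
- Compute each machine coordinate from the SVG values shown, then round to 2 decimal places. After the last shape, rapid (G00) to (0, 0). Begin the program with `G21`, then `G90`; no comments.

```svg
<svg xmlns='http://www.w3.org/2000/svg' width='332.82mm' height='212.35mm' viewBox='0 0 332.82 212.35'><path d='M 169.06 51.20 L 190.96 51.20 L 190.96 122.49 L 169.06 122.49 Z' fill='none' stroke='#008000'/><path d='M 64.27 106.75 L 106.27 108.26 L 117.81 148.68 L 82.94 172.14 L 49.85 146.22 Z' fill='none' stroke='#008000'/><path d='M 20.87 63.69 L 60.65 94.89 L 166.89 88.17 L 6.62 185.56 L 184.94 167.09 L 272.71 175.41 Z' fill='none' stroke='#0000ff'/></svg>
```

G21
G90
G00 X169.06 Y161.15
M4 S641
G1 X190.96 Y161.15 F2013
G1 X190.96 Y89.86
G1 X169.06 Y89.86
G1 X169.06 Y161.15
M5
G00 X64.27 Y105.60
M4 S641
G1 X106.27 Y104.09 F2013
G1 X117.81 Y63.67
G1 X82.94 Y40.21
G1 X49.85 Y66.13
G1 X64.27 Y105.60
M5
G00 X20.87 Y148.66
M4 S328
G1 X60.65 Y117.46 F3635
G1 X166.89 Y124.18
G1 X6.62 Y26.79
G1 X184.94 Y45.26
G1 X272.71 Y36.94
G1 X20.87 Y148.66
M5
G00 X0.00 Y0.00

1 u = 1 mm; y_m = 212.35 − y.

[1] `<path>` rectangle, #008000→score S641 F2013: (169.06,161.15) → (190.96,161.15) → (190.96,89.86) → (169.06,89.86) → (169.06,161.15) (closed)

[2] `<path>` regular polygon, #008000→score S641 F2013: (64.27,105.60) → (106.27,104.09) → (117.81,63.67) → (82.94,40.21) → (49.85,66.13) → (64.27,105.60) (closed)

[3] `<path>` closed polygon, #0000ff→engrave S328 F3635: (20.87,148.66) → (60.65,117.46) → (166.89,124.18) → (6.62,26.79) → (184.94,45.26) → (272.71,36.94) → (20.87,148.66) (closed)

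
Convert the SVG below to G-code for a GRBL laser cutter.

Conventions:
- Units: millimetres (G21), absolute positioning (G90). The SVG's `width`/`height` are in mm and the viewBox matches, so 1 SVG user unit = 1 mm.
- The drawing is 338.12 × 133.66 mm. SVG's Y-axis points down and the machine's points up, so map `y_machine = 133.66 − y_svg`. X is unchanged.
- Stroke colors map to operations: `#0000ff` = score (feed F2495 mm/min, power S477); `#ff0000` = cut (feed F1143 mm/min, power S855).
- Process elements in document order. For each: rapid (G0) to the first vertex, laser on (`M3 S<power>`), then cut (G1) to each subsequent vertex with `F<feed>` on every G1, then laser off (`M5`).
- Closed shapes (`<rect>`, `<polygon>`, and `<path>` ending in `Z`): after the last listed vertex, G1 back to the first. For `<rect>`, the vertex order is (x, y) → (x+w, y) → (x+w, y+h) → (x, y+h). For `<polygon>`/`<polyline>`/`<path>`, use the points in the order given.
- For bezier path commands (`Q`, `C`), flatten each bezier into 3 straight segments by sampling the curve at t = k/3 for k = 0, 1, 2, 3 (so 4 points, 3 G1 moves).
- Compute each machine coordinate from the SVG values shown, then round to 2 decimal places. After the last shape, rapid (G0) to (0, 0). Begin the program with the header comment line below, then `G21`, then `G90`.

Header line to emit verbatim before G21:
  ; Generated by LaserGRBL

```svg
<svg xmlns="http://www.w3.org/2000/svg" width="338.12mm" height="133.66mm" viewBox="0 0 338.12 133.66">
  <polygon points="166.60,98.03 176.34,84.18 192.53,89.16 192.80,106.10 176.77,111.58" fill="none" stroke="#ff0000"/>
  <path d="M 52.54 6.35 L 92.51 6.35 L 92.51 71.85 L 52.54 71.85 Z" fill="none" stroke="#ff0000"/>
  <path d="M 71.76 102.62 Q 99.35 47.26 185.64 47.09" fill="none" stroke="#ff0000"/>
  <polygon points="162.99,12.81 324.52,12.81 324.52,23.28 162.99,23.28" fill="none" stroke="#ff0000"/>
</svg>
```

Since the viewBox matches the mm dimensions, user units are millimetres directly. The only transform is the Y-flip y_m = 133.66 − y_svg.

Shape 1 is a regular polygon drawn with `<polygon>`. Its stroke #ff0000 means cut at S855, F1143. After flipping Y the toolpath is (166.60,35.63) → (176.34,49.48) → (192.53,44.50) → (192.80,27.56) → (176.77,22.08) → (166.60,35.63), returning to the start.

Shape 2 is a rectangle drawn with `<path>`. Its stroke #ff0000 means cut at S855, F1143. After flipping Y the toolpath is (52.54,127.31) → (92.51,127.31) → (92.51,61.81) → (52.54,61.81) → (52.54,127.31), returning to the start.

Shape 3 is a quadratic bezier drawn with `<path>`. Its stroke #ff0000 means cut at S855, F1143. After flipping Y the toolpath is (71.76,31.04) → (96.68,61.81) → (134.64,80.32) → (185.64,86.57).

Shape 4 is a rectangle drawn with `<polygon>`. Its stroke #ff0000 means cut at S855, F1143. After flipping Y the toolpath is (162.99,120.85) → (324.52,120.85) → (324.52,110.38) → (162.99,110.38) → (162.99,120.85), returning to the start.

; Generated by LaserGRBL
G21
G90
G0 X166.60 Y35.63
M3 S855
G1 X176.34 Y49.48 F1143
G1 X192.53 Y44.50 F1143
G1 X192.80 Y27.56 F1143
G1 X176.77 Y22.08 F1143
G1 X166.60 Y35.63 F1143
M5
G0 X52.54 Y127.31
M3 S855
G1 X92.51 Y127.31 F1143
G1 X92.51 Y61.81 F1143
G1 X52.54 Y61.81 F1143
G1 X52.54 Y127.31 F1143
M5
G0 X71.76 Y31.04
M3 S855
G1 X96.68 Y61.81 F1143
G1 X134.64 Y80.32 F1143
G1 X185.64 Y86.57 F1143
M5
G0 X162.99 Y120.85
M3 S855
G1 X324.52 Y120.85 F1143
G1 X324.52 Y110.38 F1143
G1 X162.99 Y110.38 F1143
G1 X162.99 Y120.85 F1143
M5
G0 X0.00 Y0.00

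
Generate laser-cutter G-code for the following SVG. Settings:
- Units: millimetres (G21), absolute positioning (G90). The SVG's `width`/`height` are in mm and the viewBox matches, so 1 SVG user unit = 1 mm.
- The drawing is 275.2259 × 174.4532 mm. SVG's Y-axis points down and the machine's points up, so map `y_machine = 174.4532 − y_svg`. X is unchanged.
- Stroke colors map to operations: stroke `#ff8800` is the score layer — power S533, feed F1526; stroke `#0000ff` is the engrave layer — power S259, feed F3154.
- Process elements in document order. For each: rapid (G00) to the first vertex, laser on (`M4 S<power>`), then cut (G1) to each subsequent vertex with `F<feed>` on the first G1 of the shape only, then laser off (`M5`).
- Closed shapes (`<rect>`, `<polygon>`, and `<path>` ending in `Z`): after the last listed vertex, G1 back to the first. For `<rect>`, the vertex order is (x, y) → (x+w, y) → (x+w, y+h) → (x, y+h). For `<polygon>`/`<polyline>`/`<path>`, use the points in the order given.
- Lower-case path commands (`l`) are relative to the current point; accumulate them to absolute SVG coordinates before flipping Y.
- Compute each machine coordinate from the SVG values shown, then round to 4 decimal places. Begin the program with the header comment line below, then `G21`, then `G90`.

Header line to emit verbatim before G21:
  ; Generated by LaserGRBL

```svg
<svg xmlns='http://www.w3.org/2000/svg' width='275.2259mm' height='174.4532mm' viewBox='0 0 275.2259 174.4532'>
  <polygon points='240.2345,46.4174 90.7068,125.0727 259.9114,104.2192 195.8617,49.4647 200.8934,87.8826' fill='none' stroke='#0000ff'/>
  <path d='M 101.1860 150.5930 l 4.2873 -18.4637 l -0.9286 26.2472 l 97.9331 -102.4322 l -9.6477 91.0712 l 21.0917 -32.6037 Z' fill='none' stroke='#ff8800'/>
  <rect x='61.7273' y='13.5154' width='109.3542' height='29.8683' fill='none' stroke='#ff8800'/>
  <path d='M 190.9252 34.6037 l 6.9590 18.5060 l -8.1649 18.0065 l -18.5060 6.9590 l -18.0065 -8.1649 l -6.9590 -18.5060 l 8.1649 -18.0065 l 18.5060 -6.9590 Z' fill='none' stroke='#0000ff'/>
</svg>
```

; Generated by LaserGRBL
G21
G90
G00 X240.2345 Y128.0358
M4 S259
G1 X90.7068 Y49.3805 F3154
G1 X259.9114 Y70.2340
G1 X195.8617 Y124.9885
G1 X200.8934 Y86.5706
G1 X240.2345 Y128.0358
M5
G00 X101.1860 Y23.8602
M4 S533
G1 X105.4733 Y42.3239 F1526
G1 X104.5447 Y16.0767
G1 X202.4778 Y118.5089
G1 X192.8301 Y27.4377
G1 X213.9218 Y60.0414
G1 X101.1860 Y23.8602
M5
G00 X61.7273 Y160.9378
M4 S533
G1 X171.0815 Y160.9378 F1526
G1 X171.0815 Y131.0695
G1 X61.7273 Y131.0695
G1 X61.7273 Y160.9378
M5
G00 X190.9252 Y139.8495
M4 S259
G1 X197.8842 Y121.3435 F3154
G1 X189.7193 Y103.3370
G1 X171.2133 Y96.3780
G1 X153.2068 Y104.5429
G1 X146.2478 Y123.0489
G1 X154.4127 Y141.0554
G1 X172.9187 Y148.0144
G1 X190.9252 Y139.8495
M5

Since the viewBox matches the mm dimensions, user units are millimetres directly. The only transform is the Y-flip y_m = 174.4532 − y_svg.

Shape 1 is a closed polygon drawn with `<polygon>`. Its stroke #0000ff means engrave at S259, F3154. After flipping Y the toolpath is (240.2345,128.0358) → (90.7068,49.3805) → (259.9114,70.2340) → (195.8617,124.9885) → (200.8934,86.5706) → (240.2345,128.0358), returning to the start.

Shape 2 is a closed polygon drawn with `<path>`. Its stroke #ff8800 means score at S533, F1526. After flipping Y the toolpath is (101.1860,23.8602) → (105.4733,42.3239) → (104.5447,16.0767) → (202.4778,118.5089) → (192.8301,27.4377) → (213.9218,60.0414) → (101.1860,23.8602), returning to the start.

Shape 3 is a rectangle drawn with `<rect>`. Its stroke #ff8800 means score at S533, F1526. After flipping Y the toolpath is (61.7273,160.9378) → (171.0815,160.9378) → (171.0815,131.0695) → (61.7273,131.0695) → (61.7273,160.9378), returning to the start.

Shape 4 is a regular polygon drawn with `<path>`. Its stroke #0000ff means engrave at S259, F3154. After flipping Y the toolpath is (190.9252,139.8495) → (197.8842,121.3435) → (189.7193,103.3370) → (171.2133,96.3780) → (153.2068,104.5429) → (146.2478,123.0489) → (154.4127,141.0554) → (172.9187,148.0144) → (190.9252,139.8495), returning to the start.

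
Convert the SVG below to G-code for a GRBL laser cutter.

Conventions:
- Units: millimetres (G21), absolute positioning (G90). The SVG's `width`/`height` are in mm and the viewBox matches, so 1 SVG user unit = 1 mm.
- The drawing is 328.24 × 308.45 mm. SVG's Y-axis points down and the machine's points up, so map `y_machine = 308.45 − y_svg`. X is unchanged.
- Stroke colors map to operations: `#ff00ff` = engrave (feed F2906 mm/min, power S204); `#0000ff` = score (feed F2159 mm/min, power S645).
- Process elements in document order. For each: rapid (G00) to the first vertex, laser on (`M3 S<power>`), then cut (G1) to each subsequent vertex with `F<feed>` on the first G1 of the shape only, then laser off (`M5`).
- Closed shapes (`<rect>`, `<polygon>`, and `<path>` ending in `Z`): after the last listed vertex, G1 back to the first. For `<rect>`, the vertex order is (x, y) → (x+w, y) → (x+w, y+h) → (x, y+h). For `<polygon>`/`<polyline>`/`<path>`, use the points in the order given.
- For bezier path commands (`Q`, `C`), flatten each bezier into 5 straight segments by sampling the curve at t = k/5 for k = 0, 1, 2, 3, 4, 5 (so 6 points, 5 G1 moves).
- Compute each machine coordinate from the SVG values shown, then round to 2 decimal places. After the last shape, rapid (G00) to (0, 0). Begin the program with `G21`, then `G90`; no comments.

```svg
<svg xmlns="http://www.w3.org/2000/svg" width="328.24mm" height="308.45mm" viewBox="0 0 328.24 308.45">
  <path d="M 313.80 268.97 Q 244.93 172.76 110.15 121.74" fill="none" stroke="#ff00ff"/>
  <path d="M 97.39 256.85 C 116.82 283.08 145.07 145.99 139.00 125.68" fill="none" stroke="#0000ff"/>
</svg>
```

G21
G90
G00 X313.80 Y39.48
M3 S204
G1 X283.62 Y76.16 F2906
G1 X248.16 Y109.22
G1 X207.43 Y138.66
G1 X161.43 Y164.49
G1 X110.15 Y186.71
M5
G00 X97.39 Y51.60
M3 S645
G1 X109.76 Y53.22 F2159
G1 X122.18 Y80.59
G1 X132.57 Y120.27
G1 X138.87 Y158.81
G1 X139.00 Y182.77
M5
G00 X0.00 Y0.00

1 u = 1 mm; y_m = 308.45 − y.

[1] `<path>` quadratic bezier, #ff00ff→engrave S204 F2906: (313.80,39.48) → (283.62,76.16) → (248.16,109.22) → (207.43,138.66) → (161.43,164.49) → (110.15,186.71)

[2] `<path>` cubic bezier, #0000ff→score S645 F2159: (97.39,51.60) → (109.76,53.22) → (122.18,80.59) → (132.57,120.27) → (138.87,158.81) → (139.00,182.77)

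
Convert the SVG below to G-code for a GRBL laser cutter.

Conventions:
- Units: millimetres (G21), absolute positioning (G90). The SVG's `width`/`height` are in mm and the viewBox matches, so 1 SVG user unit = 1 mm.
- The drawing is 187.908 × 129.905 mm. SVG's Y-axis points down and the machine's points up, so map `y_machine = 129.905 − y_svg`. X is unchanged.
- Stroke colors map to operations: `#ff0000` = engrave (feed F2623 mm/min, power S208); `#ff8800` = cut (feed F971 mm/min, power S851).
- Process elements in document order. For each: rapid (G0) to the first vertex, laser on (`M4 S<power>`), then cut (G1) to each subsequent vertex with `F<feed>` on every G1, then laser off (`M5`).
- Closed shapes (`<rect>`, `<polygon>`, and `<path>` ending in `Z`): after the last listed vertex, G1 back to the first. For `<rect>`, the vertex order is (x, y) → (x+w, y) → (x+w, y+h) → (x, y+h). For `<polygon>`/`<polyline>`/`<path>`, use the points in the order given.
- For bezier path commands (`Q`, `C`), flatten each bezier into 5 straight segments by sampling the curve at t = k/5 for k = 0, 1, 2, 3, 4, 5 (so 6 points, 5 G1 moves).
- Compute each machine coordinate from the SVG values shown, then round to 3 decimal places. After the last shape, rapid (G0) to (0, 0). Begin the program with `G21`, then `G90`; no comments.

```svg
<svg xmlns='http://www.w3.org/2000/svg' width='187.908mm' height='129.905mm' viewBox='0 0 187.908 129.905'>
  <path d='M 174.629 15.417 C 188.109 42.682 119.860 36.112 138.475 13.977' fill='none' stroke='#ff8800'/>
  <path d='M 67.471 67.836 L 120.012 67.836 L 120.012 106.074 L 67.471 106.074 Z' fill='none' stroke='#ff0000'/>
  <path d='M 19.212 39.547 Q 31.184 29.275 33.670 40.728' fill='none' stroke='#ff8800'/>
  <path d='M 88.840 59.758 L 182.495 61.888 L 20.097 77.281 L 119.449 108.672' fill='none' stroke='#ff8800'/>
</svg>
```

Since the viewBox matches the mm dimensions, user units are millimetres directly. The only transform is the Y-flip y_m = 129.905 − y_svg.

Shape 1 is a cubic bezier drawn with `<path>`. Its stroke #ff8800 means cut at S851, F971. After flipping Y the toolpath is (174.629,114.488) → (174.258,102.043) → (162.365,96.842) → (147.042,98.006) → (136.381,104.661) → (138.475,115.928).

Shape 2 is a rectangle drawn with `<path>`. Its stroke #ff0000 means engrave at S208, F2623. After flipping Y the toolpath is (67.471,62.069) → (120.012,62.069) → (120.012,23.831) → (67.471,23.831) → (67.471,62.069), returning to the start.

Shape 3 is a quadratic bezier drawn with `<path>`. Its stroke #ff8800 means cut at S851, F971. After flipping Y the toolpath is (19.212,90.358) → (23.621,93.598) → (27.272,95.100) → (30.163,94.863) → (32.296,92.889) → (33.670,89.177).

Shape 4 is a open polyline drawn with `<path>`. Its stroke #ff8800 means cut at S851, F971. After flipping Y the toolpath is (88.840,70.147) → (182.495,68.017) → (20.097,52.624) → (119.449,21.233).

G21
G90
G0 X174.629 Y114.488
M4 S851
G1 X174.258 Y102.043 F971
G1 X162.365 Y96.842 F971
G1 X147.042 Y98.006 F971
G1 X136.381 Y104.661 F971
G1 X138.475 Y115.928 F971
M5
G0 X67.471 Y62.069
M4 S208
G1 X120.012 Y62.069 F2623
G1 X120.012 Y23.831 F2623
G1 X67.471 Y23.831 F2623
G1 X67.471 Y62.069 F2623
M5
G0 X19.212 Y90.358
M4 S851
G1 X23.621 Y93.598 F971
G1 X27.272 Y95.100 F971
G1 X30.163 Y94.863 F971
G1 X32.296 Y92.889 F971
G1 X33.670 Y89.177 F971
M5
G0 X88.840 Y70.147
M4 S851
G1 X182.495 Y68.017 F971
G1 X20.097 Y52.624 F971
G1 X119.449 Y21.233 F971
M5
G0 X0.000 Y0.000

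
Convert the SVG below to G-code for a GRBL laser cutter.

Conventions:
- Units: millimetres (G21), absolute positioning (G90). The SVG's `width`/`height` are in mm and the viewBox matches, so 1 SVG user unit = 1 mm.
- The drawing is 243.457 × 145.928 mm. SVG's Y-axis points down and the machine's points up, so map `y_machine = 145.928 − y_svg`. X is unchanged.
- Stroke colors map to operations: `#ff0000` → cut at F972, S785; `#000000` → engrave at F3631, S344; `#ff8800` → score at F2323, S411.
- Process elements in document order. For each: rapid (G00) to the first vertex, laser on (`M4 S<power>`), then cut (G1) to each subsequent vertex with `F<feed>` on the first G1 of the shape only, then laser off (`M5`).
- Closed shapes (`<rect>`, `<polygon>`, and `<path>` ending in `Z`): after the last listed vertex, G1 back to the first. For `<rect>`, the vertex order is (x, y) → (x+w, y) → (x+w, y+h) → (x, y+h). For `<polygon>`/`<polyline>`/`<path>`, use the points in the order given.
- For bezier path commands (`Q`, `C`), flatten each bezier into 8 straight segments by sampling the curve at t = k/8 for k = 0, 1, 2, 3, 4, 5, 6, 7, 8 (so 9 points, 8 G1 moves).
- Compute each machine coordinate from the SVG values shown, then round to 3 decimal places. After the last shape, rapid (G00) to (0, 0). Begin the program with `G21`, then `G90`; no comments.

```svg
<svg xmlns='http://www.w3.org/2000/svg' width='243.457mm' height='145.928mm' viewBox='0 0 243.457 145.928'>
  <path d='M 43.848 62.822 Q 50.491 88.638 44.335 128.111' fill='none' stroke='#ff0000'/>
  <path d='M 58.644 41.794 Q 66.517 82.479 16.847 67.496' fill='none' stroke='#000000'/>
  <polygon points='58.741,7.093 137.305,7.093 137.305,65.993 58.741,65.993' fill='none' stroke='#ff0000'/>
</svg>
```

viewBox `0 0 243.457 145.928` with mm width/height → 1 unit = 1 mm. Flip: y_m = 145.928 − y_svg.

**Shape 1** — `<path>` quadratic bezier, stroke `#ff0000` → cut (S785, F972). Control points (SVG): P0=(43.848,62.822), P1=(50.491,88.638), P2=(44.335,128.111); sampled at t=k/8. Machine vertices: (43.848,83.106) → (45.309,76.439) → (46.370,69.344) → (47.030,61.823) → (47.291,53.876) → (47.152,45.501) → (46.613,36.700) → (45.674,27.472) → (44.335,17.817). Open path.

**Shape 2** — `<path>` quadratic bezier, stroke `#000000` → engrave (S344, F3631). Control points (SVG): P0=(58.644,41.794), P1=(66.517,82.479), P2=(16.847,67.496); sampled at t=k/8. Machine vertices: (58.644,104.134) → (59.713,94.833) → (58.984,87.271) → (56.457,81.449) → (52.131,77.366) → (46.008,75.023) → (38.086,74.420) → (28.365,75.556) → (16.847,78.432). Open path.

**Shape 3** — `<polygon>` rectangle, stroke `#ff0000` → cut (S785, F972). Machine vertices: (58.741,138.835) → (137.305,138.835) → (137.305,79.935) → (58.741,79.935) → (58.741,138.835). Closed: final G1 returns to the first vertex.

G21
G90
G00 X43.848 Y83.106
M4 S785
G1 X45.309 Y76.439 F972
G1 X46.370 Y69.344
G1 X47.030 Y61.823
G1 X47.291 Y53.876
G1 X47.152 Y45.501
G1 X46.613 Y36.700
G1 X45.674 Y27.472
G1 X44.335 Y17.817
M5
G00 X58.644 Y104.134
M4 S344
G1 X59.713 Y94.833 F3631
G1 X58.984 Y87.271
G1 X56.457 Y81.449
G1 X52.131 Y77.366
G1 X46.008 Y75.023
G1 X38.086 Y74.420
G1 X28.365 Y75.556
G1 X16.847 Y78.432
M5
G00 X58.741 Y138.835
M4 S785
G1 X137.305 Y138.835 F972
G1 X137.305 Y79.935
G1 X58.741 Y79.935
G1 X58.741 Y138.835
M5
G00 X0.000 Y0.000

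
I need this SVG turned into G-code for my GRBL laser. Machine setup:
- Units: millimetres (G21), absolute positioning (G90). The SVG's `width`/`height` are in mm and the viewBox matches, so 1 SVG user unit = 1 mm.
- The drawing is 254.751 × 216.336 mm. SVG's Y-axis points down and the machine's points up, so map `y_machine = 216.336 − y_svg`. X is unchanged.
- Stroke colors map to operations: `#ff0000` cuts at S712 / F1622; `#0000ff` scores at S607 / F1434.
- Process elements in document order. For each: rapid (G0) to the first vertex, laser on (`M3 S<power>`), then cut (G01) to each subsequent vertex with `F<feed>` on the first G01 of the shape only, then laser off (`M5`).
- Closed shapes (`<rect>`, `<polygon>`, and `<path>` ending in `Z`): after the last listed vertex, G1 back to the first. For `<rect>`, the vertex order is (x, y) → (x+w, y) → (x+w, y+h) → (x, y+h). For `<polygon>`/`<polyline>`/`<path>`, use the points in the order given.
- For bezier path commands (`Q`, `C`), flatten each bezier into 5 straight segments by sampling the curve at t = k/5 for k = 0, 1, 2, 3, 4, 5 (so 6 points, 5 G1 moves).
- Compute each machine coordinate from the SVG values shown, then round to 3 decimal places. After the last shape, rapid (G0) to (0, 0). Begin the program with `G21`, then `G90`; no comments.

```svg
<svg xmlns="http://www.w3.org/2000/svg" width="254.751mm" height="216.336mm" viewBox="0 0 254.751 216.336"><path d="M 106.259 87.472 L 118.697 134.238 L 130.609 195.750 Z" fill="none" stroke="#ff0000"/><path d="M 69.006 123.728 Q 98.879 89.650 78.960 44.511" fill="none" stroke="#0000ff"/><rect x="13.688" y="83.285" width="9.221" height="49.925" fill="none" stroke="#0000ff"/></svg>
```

G21
G90
G0 X106.259 Y128.864
M3 S712
G01 X118.697 Y82.098 F1622
G01 X130.609 Y20.586
G01 X106.259 Y128.864
M5
G0 X69.006 Y92.608
M3 S607
G01 X78.964 Y106.682 F1434
G01 X84.938 Y121.640
G01 X86.928 Y137.484
G01 X84.936 Y154.212
G01 X78.960 Y171.825
M5
G0 X13.688 Y133.051
M3 S607
G01 X22.909 Y133.051 F1434
G01 X22.909 Y83.126
G01 X13.688 Y83.126
G01 X13.688 Y133.051
M5
G0 X0.000 Y0.000

1 u = 1 mm; y_m = 216.336 − y.

[1] `<path>` closed polygon, #ff0000→cut S712 F1622: (106.259,128.864) → (118.697,82.098) → (130.609,20.586) → (106.259,128.864) (closed)

[2] `<path>` quadratic bezier, #0000ff→score S607 F1434: (69.006,92.608) → (78.964,106.682) → (84.938,121.640) → (86.928,137.484) → (84.936,154.212) → (78.960,171.825)

[3] `<rect>` rectangle, #0000ff→score S607 F1434: (13.688,133.051) → (22.909,133.051) → (22.909,83.126) → (13.688,83.126) → (13.688,133.051) (closed)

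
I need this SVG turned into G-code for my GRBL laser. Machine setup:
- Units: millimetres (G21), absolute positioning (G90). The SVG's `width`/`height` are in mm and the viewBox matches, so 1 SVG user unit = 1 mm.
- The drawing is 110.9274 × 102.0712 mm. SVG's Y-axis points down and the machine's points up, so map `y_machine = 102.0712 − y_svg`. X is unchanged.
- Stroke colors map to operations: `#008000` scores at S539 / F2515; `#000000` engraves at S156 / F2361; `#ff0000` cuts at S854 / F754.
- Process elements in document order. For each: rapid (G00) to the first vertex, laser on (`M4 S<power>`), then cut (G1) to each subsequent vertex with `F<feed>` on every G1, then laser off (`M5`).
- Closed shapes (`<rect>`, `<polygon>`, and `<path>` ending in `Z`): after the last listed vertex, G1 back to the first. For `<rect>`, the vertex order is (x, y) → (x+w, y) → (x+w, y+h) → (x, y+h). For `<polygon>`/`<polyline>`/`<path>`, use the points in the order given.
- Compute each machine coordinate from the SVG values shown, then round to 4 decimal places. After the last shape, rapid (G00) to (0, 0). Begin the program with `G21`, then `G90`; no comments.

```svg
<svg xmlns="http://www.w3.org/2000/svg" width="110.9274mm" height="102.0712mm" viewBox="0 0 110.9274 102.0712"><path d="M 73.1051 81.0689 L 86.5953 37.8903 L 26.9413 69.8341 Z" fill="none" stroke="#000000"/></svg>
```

Since the viewBox matches the mm dimensions, user units are millimetres directly. The only transform is the Y-flip y_m = 102.0712 − y_svg.

Shape 1 is a closed polygon drawn with `<path>`. Its stroke #000000 means engrave at S156, F2361. After flipping Y the toolpath is (73.1051,21.0023) → (86.5953,64.1809) → (26.9413,32.2371) → (73.1051,21.0023), returning to the start.

G21
G90
G00 X73.1051 Y21.0023
M4 S156
G1 X86.5953 Y64.1809 F2361
G1 X26.9413 Y32.2371 F2361
G1 X73.1051 Y21.0023 F2361
M5
G00 X0.0000 Y0.0000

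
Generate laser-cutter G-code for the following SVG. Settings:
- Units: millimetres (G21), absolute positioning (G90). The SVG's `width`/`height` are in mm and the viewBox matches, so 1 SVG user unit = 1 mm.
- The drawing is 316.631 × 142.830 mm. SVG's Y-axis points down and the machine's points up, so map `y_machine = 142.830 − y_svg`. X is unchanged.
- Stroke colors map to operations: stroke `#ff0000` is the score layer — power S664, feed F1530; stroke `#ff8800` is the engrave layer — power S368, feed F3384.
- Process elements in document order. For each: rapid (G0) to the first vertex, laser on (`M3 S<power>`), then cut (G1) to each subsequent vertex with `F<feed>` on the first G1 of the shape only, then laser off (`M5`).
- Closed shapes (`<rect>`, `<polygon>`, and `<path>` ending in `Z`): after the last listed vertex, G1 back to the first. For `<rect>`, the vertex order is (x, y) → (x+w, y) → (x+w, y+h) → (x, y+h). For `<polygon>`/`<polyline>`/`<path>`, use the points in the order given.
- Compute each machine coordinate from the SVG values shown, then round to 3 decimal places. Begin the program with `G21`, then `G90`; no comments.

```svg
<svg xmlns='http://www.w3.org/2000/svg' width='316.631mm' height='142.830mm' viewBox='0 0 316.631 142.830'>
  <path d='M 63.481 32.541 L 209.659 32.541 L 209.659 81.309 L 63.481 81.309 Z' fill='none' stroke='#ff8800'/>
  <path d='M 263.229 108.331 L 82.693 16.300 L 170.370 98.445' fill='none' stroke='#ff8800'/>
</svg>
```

G21
G90
G0 X63.481 Y110.289
M3 S368
G1 X209.659 Y110.289 F3384
G1 X209.659 Y61.521
G1 X63.481 Y61.521
G1 X63.481 Y110.289
M5
G0 X263.229 Y34.499
M3 S368
G1 X82.693 Y126.530 F3384
G1 X170.370 Y44.385
M5

1 u = 1 mm; y_m = 142.830 − y.

[1] `<path>` rectangle, #ff8800→engrave S368 F3384: (63.481,110.289) → (209.659,110.289) → (209.659,61.521) → (63.481,61.521) → (63.481,110.289) (closed)

[2] `<path>` open polyline, #ff8800→engrave S368 F3384: (263.229,34.499) → (82.693,126.530) → (170.370,44.385)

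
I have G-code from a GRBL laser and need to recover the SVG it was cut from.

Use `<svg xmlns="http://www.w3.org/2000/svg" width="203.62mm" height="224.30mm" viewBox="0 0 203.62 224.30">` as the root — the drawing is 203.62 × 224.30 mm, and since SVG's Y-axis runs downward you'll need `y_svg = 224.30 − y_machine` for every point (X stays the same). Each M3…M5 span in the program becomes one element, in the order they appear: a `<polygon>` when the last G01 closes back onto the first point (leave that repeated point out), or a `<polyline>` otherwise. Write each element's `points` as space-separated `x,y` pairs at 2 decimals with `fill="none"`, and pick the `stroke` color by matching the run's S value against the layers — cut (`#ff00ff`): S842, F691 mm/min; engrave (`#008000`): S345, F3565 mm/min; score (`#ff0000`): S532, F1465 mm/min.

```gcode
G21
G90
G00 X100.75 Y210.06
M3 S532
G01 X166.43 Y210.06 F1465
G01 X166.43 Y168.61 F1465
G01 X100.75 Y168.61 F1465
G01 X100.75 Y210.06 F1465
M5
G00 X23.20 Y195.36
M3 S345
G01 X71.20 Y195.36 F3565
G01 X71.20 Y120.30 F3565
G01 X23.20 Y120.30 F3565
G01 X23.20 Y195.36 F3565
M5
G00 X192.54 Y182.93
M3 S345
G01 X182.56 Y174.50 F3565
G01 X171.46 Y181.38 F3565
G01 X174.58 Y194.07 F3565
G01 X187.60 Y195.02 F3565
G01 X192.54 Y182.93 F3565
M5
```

<svg xmlns="http://www.w3.org/2000/svg" width="203.62mm" height="224.30mm" viewBox="0 0 203.62 224.30">
  <polygon points="100.75,14.24 166.43,14.24 166.43,55.69 100.75,55.69" fill="none" stroke="#ff0000"/>
  <polygon points="23.20,28.94 71.20,28.94 71.20,104.00 23.20,104.00" fill="none" stroke="#008000"/>
  <polygon points="192.54,41.37 182.56,49.80 171.46,42.92 174.58,30.23 187.60,29.28" fill="none" stroke="#008000"/>
</svg>

Machine Y-up, SVG Y-down with viewBox height 224.30, so y_svg = 224.30 − y_machine; X carries over.

Run 1: S532 ⇒ score layer `#ff0000`. The run returns to its start, so emit a `<polygon>` with points (Y-flipped): 100.75,14.24 166.43,14.24 166.43,55.69 100.75,55.69.

Run 2: S345 ⇒ engrave layer `#008000`. The run returns to its start, so emit a `<polygon>` with points (Y-flipped): 23.20,28.94 71.20,28.94 71.20,104.00 23.20,104.00.

Run 3: power S345 maps to stroke `#008000` (engrave). The run returns to its start, so emit a `<polygon>` with points (Y-flipped): 192.54,41.37 182.56,49.80 171.46,42.92 174.58,30.23 187.60,29.28.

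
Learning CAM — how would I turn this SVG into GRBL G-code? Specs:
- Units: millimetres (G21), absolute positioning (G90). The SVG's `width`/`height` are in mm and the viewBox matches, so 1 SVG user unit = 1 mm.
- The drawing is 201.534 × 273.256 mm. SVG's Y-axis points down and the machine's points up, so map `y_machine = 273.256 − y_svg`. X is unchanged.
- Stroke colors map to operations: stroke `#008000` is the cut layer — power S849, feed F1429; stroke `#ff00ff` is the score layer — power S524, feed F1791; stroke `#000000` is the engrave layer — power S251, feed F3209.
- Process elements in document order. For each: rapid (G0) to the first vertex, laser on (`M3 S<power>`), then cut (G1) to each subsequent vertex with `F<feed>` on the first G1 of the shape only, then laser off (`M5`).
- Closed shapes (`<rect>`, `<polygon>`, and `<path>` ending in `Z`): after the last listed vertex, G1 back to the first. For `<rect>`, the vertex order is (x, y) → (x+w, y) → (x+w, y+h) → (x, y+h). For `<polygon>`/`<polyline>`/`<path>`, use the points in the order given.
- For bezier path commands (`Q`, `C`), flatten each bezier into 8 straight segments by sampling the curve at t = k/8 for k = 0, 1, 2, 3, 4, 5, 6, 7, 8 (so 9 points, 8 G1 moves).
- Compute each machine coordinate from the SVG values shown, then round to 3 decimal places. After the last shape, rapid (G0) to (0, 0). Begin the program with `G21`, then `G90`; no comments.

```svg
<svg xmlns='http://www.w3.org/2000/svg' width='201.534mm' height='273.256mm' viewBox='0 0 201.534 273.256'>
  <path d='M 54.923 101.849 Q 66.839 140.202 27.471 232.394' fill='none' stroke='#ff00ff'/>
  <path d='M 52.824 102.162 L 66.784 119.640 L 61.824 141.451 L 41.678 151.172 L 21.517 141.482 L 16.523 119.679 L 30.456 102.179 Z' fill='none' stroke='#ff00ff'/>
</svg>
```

Since the viewBox matches the mm dimensions, user units are millimetres directly. The only transform is the Y-flip y_m = 273.256 − y_svg.

Shape 1 is a quadratic bezier drawn with `<path>`. Its stroke #ff00ff means score at S524, F1791. After flipping Y the toolpath is (54.923,171.407) → (57.101,160.978) → (57.676,148.866) → (56.648,135.071) → (54.018,119.594) → (49.785,102.435) → (43.950,83.593) → (36.512,63.069) → (27.471,40.862).

Shape 2 is a regular polygon drawn with `<path>`. Its stroke #ff00ff means score at S524, F1791. After flipping Y the toolpath is (52.824,171.094) → (66.784,153.616) → (61.824,131.805) → (41.678,122.084) → (21.517,131.774) → (16.523,153.577) → (30.456,171.077) → (52.824,171.094), returning to the start.

G21
G90
G0 X54.923 Y171.407
M3 S524
G1 X57.101 Y160.978 F1791
G1 X57.676 Y148.866
G1 X56.648 Y135.071
G1 X54.018 Y119.594
G1 X49.785 Y102.435
G1 X43.950 Y83.593
G1 X36.512 Y63.069
G1 X27.471 Y40.862
M5
G0 X52.824 Y171.094
M3 S524
G1 X66.784 Y153.616 F1791
G1 X61.824 Y131.805
G1 X41.678 Y122.084
G1 X21.517 Y131.774
G1 X16.523 Y153.577
G1 X30.456 Y171.077
G1 X52.824 Y171.094
M5
G0 X0.000 Y0.000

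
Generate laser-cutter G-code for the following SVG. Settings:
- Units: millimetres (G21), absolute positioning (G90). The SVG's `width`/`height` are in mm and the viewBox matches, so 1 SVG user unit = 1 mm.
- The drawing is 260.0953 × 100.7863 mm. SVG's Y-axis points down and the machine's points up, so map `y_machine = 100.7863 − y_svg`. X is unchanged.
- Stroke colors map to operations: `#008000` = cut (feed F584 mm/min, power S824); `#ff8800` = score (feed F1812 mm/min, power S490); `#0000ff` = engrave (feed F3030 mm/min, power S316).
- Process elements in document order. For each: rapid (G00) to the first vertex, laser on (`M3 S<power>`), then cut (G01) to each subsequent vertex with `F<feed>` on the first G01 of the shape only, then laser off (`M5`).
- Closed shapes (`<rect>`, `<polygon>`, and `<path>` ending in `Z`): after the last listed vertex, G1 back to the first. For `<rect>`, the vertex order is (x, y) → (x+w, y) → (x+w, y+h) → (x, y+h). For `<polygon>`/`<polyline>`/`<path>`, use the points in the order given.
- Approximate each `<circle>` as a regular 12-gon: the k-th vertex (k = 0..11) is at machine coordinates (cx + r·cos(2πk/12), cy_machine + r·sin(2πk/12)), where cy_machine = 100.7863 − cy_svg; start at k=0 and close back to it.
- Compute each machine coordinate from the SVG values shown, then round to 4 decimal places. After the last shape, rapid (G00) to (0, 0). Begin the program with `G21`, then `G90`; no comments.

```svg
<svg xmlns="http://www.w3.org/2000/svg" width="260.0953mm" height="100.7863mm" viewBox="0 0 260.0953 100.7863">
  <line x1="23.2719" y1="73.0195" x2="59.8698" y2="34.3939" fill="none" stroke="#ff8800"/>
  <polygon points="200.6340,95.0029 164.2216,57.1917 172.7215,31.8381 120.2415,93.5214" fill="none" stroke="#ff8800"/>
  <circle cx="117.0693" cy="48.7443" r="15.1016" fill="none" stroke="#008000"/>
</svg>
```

G21
G90
G00 X23.2719 Y27.7668
M3 S490
G01 X59.8698 Y66.3924 F1812
M5
G00 X200.6340 Y5.7834
M3 S490
G01 X164.2216 Y43.5946 F1812
G01 X172.7215 Y68.9482
G01 X120.2415 Y7.2649
G01 X200.6340 Y5.7834
M5
G00 X132.1709 Y52.0420
M3 S824
G01 X130.1477 Y59.5928 F584
G01 X124.6201 Y65.1204
G01 X117.0693 Y67.1436
G01 X109.5185 Y65.1204
G01 X103.9909 Y59.5928
G01 X101.9677 Y52.0420
G01 X103.9909 Y44.4912
G01 X109.5185 Y38.9636
G01 X117.0693 Y36.9404
G01 X124.6201 Y38.9636
G01 X130.1477 Y44.4912
G01 X132.1709 Y52.0420
M5
G00 X0.0000 Y0.0000

viewBox `0 0 260.0953 100.7863` with mm width/height → 1 unit = 1 mm. Flip: y_m = 100.7863 − y_svg.

**Shape 1** — `<line>` line segment, stroke `#ff8800` → score (S490, F1812). Machine vertices: (23.2719,27.7668) → (59.8698,66.3924). Open path.

**Shape 2** — `<polygon>` closed polygon, stroke `#ff8800` → score (S490, F1812). Machine vertices: (200.6340,5.7834) → (164.2216,43.5946) → (172.7215,68.9482) → (120.2415,7.2649) → (200.6340,5.7834). Closed: final G1 returns to the first vertex.

**Shape 3** — `<circle>` circle, stroke `#008000` → cut (S824, F584). Machine vertices: (132.1709,52.0420) → (130.1477,59.5928) → (124.6201,65.1204) → (117.0693,67.1436) → (109.5185,65.1204) → (103.9909,59.5928) → (101.9677,52.0420) → (103.9909,44.4912) → (109.5185,38.9636) → (117.0693,36.9404) → (124.6201,38.9636) → (130.1477,44.4912) → (132.1709,52.0420). Closed: final G1 returns to the first vertex.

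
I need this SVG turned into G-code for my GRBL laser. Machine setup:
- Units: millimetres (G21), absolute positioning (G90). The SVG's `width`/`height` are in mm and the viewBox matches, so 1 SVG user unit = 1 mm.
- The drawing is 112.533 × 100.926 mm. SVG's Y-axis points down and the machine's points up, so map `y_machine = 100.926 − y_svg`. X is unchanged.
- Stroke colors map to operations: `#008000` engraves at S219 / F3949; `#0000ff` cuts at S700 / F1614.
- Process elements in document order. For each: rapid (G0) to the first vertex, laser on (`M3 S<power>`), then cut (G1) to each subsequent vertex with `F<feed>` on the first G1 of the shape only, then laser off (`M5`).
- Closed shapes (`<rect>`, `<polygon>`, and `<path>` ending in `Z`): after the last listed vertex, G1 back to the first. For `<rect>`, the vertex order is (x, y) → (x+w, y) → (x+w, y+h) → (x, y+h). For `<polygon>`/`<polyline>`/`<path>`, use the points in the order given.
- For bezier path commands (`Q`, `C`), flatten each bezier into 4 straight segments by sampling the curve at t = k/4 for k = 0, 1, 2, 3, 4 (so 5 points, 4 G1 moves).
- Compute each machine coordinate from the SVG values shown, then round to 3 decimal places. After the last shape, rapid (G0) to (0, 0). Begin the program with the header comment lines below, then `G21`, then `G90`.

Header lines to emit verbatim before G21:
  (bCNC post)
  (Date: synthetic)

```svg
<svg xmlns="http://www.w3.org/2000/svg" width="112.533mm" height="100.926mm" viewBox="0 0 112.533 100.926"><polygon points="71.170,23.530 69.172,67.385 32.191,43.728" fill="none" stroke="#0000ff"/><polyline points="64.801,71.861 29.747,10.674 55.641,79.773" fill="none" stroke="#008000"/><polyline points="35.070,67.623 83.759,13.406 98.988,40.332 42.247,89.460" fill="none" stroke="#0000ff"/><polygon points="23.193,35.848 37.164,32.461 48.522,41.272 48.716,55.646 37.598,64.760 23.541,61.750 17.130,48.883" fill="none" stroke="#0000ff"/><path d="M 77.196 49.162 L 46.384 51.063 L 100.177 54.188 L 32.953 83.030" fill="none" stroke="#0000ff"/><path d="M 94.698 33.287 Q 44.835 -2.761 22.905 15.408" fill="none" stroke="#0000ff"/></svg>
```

(bCNC post)
(Date: synthetic)
G21
G90
G0 X71.170 Y77.396
M3 S700
G1 X69.172 Y33.541 F1614
G1 X32.191 Y57.198
G1 X71.170 Y77.396
M5
G0 X64.801 Y29.065
M3 S219
G1 X29.747 Y90.252 F3949
G1 X55.641 Y21.153
M5
G0 X35.070 Y33.303
M3 S700
G1 X83.759 Y87.520 F1614
G1 X98.988 Y60.594
G1 X42.247 Y11.466
M5
G0 X23.193 Y65.078
M3 S700
G1 X37.164 Y68.465 F1614
G1 X48.522 Y59.654
G1 X48.716 Y45.280
G1 X37.598 Y36.166
G1 X23.541 Y39.176
G1 X17.130 Y52.043
G1 X23.193 Y65.078
M5
G0 X77.196 Y51.764
M3 S700
G1 X46.384 Y49.863 F1614
G1 X100.177 Y46.738
G1 X32.953 Y17.896
M5
G0 X94.698 Y67.639
M3 S700
G1 X71.512 Y82.274 F1614
G1 X51.818 Y90.133
G1 X35.616 Y91.214
G1 X22.905 Y85.518
M5
G0 X0.000 Y0.000

Since the viewBox matches the mm dimensions, user units are millimetres directly. The only transform is the Y-flip y_m = 100.926 − y_svg.

Shape 1 is a regular polygon drawn with `<polygon>`. Its stroke #0000ff means cut at S700, F1614. After flipping Y the toolpath is (71.170,77.396) → (69.172,33.541) → (32.191,57.198) → (71.170,77.396), returning to the start.

Shape 2 is a open polyline drawn with `<polyline>`. Its stroke #008000 means engrave at S219, F3949. After flipping Y the toolpath is (64.801,29.065) → (29.747,90.252) → (55.641,21.153).

Shape 3 is a open polyline drawn with `<polyline>`. Its stroke #0000ff means cut at S700, F1614. After flipping Y the toolpath is (35.070,33.303) → (83.759,87.520) → (98.988,60.594) → (42.247,11.466).

Shape 4 is a regular polygon drawn with `<polygon>`. Its stroke #0000ff means cut at S700, F1614. After flipping Y the toolpath is (23.193,65.078) → (37.164,68.465) → (48.522,59.654) → (48.716,45.280) → (37.598,36.166) → (23.541,39.176) → (17.130,52.043) → (23.193,65.078), returning to the start.

Shape 5 is a open polyline drawn with `<path>`. Its stroke #0000ff means cut at S700, F1614. After flipping Y the toolpath is (77.196,51.764) → (46.384,49.863) → (100.177,46.738) → (32.953,17.896).

Shape 6 is a quadratic bezier drawn with `<path>`. Its stroke #0000ff means cut at S700, F1614. After flipping Y the toolpath is (94.698,67.639) → (71.512,82.274) → (51.818,90.133) → (35.616,91.214) → (22.905,85.518).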